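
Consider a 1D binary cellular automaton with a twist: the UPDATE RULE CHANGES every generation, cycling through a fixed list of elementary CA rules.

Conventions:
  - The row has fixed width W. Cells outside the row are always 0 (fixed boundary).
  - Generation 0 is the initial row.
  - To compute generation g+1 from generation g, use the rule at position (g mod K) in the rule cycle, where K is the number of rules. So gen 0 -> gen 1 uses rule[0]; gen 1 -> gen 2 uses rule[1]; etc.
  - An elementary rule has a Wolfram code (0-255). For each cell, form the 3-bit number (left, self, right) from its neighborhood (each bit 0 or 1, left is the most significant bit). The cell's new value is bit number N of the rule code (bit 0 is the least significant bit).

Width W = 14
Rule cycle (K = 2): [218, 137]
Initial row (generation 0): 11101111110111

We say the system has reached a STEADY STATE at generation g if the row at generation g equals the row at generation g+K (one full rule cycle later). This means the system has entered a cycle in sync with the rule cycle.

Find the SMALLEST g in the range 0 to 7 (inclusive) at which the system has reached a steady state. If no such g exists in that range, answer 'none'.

Gen 0: 11101111110111
Gen 1 (rule 218): 11101111110111
Gen 2 (rule 137): 11001111100110
Gen 3 (rule 218): 11111111111111
Gen 4 (rule 137): 11111111111110
Gen 5 (rule 218): 11111111111111
Gen 6 (rule 137): 11111111111110
Gen 7 (rule 218): 11111111111111
Gen 8 (rule 137): 11111111111110
Gen 9 (rule 218): 11111111111111

Answer: 3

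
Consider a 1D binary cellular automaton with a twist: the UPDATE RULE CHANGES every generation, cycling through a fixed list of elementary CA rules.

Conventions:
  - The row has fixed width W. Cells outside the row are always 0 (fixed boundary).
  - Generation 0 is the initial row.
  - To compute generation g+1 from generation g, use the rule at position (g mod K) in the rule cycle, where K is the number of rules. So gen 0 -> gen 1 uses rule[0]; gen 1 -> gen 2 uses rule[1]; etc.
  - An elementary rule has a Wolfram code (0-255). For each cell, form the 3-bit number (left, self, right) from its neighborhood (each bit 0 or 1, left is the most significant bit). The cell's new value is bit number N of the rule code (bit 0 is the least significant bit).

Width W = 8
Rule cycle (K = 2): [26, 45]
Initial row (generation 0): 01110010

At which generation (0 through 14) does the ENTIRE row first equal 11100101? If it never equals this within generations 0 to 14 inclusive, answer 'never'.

Gen 0: 01110010
Gen 1 (rule 26): 11001101
Gen 2 (rule 45): 10001011
Gen 3 (rule 26): 01010010
Gen 4 (rule 45): 01110010
Gen 5 (rule 26): 11001101
Gen 6 (rule 45): 10001011
Gen 7 (rule 26): 01010010
Gen 8 (rule 45): 01110010
Gen 9 (rule 26): 11001101
Gen 10 (rule 45): 10001011
Gen 11 (rule 26): 01010010
Gen 12 (rule 45): 01110010
Gen 13 (rule 26): 11001101
Gen 14 (rule 45): 10001011

Answer: never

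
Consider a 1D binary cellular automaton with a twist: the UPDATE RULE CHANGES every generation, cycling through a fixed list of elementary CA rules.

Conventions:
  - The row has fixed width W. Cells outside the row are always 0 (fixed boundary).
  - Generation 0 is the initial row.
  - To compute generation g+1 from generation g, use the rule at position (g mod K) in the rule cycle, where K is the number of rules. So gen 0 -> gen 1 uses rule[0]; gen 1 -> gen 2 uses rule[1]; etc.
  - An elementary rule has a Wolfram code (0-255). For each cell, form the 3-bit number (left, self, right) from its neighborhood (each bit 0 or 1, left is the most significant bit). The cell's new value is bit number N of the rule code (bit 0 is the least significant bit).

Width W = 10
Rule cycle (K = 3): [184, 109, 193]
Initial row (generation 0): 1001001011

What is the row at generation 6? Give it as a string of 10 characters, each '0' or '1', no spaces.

Gen 0: 1001001011
Gen 1 (rule 184): 0100100110
Gen 2 (rule 109): 0100100110
Gen 3 (rule 193): 0000000010
Gen 4 (rule 184): 0000000001
Gen 5 (rule 109): 1111111101
Gen 6 (rule 193): 0111111100

Answer: 0111111100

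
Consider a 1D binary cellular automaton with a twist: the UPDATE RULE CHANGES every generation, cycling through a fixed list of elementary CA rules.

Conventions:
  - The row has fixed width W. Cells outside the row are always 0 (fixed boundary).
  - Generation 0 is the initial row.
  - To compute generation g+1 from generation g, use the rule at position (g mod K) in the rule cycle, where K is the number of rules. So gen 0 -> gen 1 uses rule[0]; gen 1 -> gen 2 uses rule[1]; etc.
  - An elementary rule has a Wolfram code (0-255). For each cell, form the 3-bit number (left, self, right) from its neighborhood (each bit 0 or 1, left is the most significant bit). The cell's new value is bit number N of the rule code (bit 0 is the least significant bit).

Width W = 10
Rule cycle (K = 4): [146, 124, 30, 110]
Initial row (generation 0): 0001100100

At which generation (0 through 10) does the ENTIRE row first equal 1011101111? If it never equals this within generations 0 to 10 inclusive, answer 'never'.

Gen 0: 0001100100
Gen 1 (rule 146): 0010011010
Gen 2 (rule 124): 0011011111
Gen 3 (rule 30): 0110010000
Gen 4 (rule 110): 1110110000
Gen 5 (rule 146): 0100001000
Gen 6 (rule 124): 0110001100
Gen 7 (rule 30): 1101011010
Gen 8 (rule 110): 1111111110
Gen 9 (rule 146): 0111111101
Gen 10 (rule 124): 0100000111

Answer: never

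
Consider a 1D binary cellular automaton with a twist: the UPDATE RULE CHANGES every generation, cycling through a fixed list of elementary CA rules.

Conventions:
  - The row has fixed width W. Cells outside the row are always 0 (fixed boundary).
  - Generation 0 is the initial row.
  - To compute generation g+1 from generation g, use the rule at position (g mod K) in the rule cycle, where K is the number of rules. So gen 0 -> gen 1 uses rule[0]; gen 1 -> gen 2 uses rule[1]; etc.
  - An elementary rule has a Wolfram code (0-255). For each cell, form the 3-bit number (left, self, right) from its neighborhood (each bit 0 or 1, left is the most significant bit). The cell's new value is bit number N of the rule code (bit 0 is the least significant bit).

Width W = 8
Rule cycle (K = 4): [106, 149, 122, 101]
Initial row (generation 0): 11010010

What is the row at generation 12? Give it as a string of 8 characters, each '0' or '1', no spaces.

Answer: 00000001

Derivation:
Gen 0: 11010010
Gen 1 (rule 106): 11100100
Gen 2 (rule 149): 01010111
Gen 3 (rule 122): 10101101
Gen 4 (rule 101): 11110111
Gen 5 (rule 106): 10011101
Gen 6 (rule 149): 11001001
Gen 7 (rule 122): 11110110
Gen 8 (rule 101): 00011010
Gen 9 (rule 106): 00111100
Gen 10 (rule 149): 10011011
Gen 11 (rule 122): 01111111
Gen 12 (rule 101): 00000001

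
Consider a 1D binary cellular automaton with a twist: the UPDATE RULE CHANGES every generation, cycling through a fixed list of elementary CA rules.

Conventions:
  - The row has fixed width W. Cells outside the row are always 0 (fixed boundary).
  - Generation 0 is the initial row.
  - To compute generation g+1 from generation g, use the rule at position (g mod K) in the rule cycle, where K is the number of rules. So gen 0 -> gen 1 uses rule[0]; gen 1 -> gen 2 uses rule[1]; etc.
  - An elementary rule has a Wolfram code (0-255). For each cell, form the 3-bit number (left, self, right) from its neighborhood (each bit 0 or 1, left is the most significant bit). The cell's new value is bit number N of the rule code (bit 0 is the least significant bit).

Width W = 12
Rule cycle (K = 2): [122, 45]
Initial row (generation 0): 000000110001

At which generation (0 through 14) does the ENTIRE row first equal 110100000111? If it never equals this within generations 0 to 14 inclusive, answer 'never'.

Answer: never

Derivation:
Gen 0: 000000110001
Gen 1 (rule 122): 000001111010
Gen 2 (rule 45): 111101000110
Gen 3 (rule 122): 100110101111
Gen 4 (rule 45): 100101111000
Gen 5 (rule 122): 011011001100
Gen 6 (rule 45): 010110001001
Gen 7 (rule 122): 101111010110
Gen 8 (rule 45): 111000111100
Gen 9 (rule 122): 101101100110
Gen 10 (rule 45): 111011000100
Gen 11 (rule 122): 101111101010
Gen 12 (rule 45): 111000011110
Gen 13 (rule 122): 101100110011
Gen 14 (rule 45): 111000100010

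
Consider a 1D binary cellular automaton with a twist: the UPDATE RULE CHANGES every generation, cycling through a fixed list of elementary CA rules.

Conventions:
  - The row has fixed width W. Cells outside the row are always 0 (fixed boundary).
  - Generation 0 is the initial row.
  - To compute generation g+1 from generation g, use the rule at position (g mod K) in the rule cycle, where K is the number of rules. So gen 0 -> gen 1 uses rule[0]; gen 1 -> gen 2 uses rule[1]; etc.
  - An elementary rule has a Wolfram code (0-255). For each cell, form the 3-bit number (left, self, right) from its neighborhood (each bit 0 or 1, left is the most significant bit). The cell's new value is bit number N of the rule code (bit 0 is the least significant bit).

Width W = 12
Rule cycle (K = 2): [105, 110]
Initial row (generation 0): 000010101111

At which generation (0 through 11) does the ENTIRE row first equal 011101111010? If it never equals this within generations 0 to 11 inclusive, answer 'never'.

Gen 0: 000010101111
Gen 1 (rule 105): 111001011001
Gen 2 (rule 110): 101011111011
Gen 3 (rule 105): 010110001111
Gen 4 (rule 110): 111110011001
Gen 5 (rule 105): 100010011000
Gen 6 (rule 110): 100110111000
Gen 7 (rule 105): 000111101011
Gen 8 (rule 110): 001100111111
Gen 9 (rule 105): 101100100001
Gen 10 (rule 110): 111101100011
Gen 11 (rule 105): 100111101011

Answer: never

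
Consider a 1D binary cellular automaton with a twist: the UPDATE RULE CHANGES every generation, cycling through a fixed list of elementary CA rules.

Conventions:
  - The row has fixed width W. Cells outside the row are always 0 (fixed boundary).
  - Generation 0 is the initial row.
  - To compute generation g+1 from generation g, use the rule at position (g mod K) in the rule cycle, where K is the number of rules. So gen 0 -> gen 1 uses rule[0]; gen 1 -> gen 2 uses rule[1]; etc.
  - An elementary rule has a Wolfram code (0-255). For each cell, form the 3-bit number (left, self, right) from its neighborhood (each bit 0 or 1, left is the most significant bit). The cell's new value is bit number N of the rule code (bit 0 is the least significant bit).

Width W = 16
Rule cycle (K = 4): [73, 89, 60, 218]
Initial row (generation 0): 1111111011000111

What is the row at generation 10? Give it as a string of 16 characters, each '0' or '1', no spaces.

Answer: 1110000010100100

Derivation:
Gen 0: 1111111011000111
Gen 1 (rule 73): 1000001011010101
Gen 2 (rule 89): 0111100011000000
Gen 3 (rule 60): 0100010010100000
Gen 4 (rule 218): 1010101100010000
Gen 5 (rule 73): 0000001101000111
Gen 6 (rule 89): 1111101100110101
Gen 7 (rule 60): 1000011010101111
Gen 8 (rule 218): 0100111000001111
Gen 9 (rule 73): 0000101011101001
Gen 10 (rule 89): 1110000010100100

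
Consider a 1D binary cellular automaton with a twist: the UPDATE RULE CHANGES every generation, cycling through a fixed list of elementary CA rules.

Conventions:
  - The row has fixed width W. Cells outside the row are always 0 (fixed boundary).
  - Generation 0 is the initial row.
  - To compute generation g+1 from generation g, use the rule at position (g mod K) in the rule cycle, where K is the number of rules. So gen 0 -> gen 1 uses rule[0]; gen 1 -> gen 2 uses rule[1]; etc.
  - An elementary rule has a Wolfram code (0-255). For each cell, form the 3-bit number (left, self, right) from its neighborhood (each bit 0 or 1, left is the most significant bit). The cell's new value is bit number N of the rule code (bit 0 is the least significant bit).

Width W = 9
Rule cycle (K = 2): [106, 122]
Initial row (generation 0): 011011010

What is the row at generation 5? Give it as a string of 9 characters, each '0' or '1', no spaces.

Gen 0: 011011010
Gen 1 (rule 106): 111111100
Gen 2 (rule 122): 100000110
Gen 3 (rule 106): 000001110
Gen 4 (rule 122): 000011011
Gen 5 (rule 106): 000111111

Answer: 000111111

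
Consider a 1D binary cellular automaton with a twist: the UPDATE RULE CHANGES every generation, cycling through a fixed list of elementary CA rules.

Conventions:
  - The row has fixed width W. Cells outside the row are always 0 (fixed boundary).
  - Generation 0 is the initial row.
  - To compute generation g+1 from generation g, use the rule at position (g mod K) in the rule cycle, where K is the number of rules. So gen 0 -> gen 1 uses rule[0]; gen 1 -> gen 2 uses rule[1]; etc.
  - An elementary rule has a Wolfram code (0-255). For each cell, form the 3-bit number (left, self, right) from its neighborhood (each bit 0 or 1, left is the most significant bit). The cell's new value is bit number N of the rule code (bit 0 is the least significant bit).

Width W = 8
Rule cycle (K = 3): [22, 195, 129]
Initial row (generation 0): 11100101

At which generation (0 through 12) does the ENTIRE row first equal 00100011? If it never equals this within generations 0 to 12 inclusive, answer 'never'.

Gen 0: 11100101
Gen 1 (rule 22): 00011101
Gen 2 (rule 195): 11101100
Gen 3 (rule 129): 01000001
Gen 4 (rule 22): 11100011
Gen 5 (rule 195): 01101101
Gen 6 (rule 129): 00000000
Gen 7 (rule 22): 00000000
Gen 8 (rule 195): 11111111
Gen 9 (rule 129): 01111110
Gen 10 (rule 22): 10000001
Gen 11 (rule 195): 00111110
Gen 12 (rule 129): 10011100

Answer: never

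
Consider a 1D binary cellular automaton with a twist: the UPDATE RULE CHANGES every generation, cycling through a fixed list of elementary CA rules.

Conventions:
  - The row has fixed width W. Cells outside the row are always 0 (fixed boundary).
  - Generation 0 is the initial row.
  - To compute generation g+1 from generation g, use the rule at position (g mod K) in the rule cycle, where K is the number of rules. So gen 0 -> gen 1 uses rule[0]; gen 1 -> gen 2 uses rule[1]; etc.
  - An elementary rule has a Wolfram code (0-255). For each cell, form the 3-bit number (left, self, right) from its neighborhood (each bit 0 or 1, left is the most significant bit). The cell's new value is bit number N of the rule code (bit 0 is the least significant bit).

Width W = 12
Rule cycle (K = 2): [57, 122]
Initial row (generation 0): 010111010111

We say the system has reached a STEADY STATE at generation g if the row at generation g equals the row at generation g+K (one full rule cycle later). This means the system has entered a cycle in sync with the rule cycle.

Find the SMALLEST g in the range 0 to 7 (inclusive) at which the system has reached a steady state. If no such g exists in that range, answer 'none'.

Answer: 6

Derivation:
Gen 0: 010111010111
Gen 1 (rule 57): 001100101100
Gen 2 (rule 122): 011111011110
Gen 3 (rule 57): 010000110001
Gen 4 (rule 122): 101001111010
Gen 5 (rule 57): 010101000101
Gen 6 (rule 122): 101010101010
Gen 7 (rule 57): 010101010101
Gen 8 (rule 122): 101010101010
Gen 9 (rule 57): 010101010101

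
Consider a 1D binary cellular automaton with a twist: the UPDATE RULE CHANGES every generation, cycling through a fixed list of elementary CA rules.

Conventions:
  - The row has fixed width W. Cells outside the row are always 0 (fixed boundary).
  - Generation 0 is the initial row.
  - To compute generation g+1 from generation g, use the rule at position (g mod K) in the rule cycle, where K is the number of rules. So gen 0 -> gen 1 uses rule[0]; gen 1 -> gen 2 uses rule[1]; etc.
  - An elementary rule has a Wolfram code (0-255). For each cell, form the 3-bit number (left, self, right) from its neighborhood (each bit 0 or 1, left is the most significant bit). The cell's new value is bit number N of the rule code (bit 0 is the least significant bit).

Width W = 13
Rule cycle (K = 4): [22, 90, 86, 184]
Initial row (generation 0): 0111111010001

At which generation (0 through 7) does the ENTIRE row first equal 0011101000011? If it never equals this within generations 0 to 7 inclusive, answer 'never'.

Answer: 6

Derivation:
Gen 0: 0111111010001
Gen 1 (rule 22): 1000000011011
Gen 2 (rule 90): 0100000111011
Gen 3 (rule 86): 1110001001001
Gen 4 (rule 184): 1101000100100
Gen 5 (rule 22): 0001101111110
Gen 6 (rule 90): 0011101000011
Gen 7 (rule 86): 0100101100101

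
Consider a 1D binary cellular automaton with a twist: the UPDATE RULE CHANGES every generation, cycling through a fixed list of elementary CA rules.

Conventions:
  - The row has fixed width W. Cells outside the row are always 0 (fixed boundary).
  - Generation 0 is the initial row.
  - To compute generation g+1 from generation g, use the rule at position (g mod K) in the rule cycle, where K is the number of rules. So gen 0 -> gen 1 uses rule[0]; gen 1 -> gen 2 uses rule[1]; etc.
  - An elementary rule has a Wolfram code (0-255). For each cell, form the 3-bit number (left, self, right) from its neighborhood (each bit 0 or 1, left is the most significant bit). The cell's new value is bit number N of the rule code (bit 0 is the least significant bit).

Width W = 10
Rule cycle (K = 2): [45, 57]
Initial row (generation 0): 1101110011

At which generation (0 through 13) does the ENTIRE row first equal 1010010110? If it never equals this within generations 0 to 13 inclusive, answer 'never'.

Answer: 11

Derivation:
Gen 0: 1101110011
Gen 1 (rule 45): 1011000010
Gen 2 (rule 57): 0110111001
Gen 3 (rule 45): 0101100001
Gen 4 (rule 57): 0011011100
Gen 5 (rule 45): 1010110001
Gen 6 (rule 57): 0101101100
Gen 7 (rule 45): 0111011001
Gen 8 (rule 57): 0100110100
Gen 9 (rule 45): 0100101101
Gen 10 (rule 57): 0010011010
Gen 11 (rule 45): 1010010110
Gen 12 (rule 57): 0101001101
Gen 13 (rule 45): 0111001011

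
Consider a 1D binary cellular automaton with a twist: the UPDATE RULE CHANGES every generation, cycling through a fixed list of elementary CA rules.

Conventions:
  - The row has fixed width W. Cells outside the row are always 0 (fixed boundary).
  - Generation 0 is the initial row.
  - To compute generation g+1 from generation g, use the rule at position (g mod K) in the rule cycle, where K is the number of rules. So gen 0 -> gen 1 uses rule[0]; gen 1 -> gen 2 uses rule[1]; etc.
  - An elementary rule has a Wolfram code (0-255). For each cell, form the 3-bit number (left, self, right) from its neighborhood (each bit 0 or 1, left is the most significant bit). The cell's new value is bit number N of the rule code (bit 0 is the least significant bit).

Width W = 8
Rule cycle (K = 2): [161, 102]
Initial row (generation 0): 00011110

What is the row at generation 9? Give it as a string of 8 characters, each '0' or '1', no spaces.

Answer: 00110100

Derivation:
Gen 0: 00011110
Gen 1 (rule 161): 11001100
Gen 2 (rule 102): 01010100
Gen 3 (rule 161): 00101001
Gen 4 (rule 102): 01111011
Gen 5 (rule 161): 00110100
Gen 6 (rule 102): 01011100
Gen 7 (rule 161): 00101001
Gen 8 (rule 102): 01111011
Gen 9 (rule 161): 00110100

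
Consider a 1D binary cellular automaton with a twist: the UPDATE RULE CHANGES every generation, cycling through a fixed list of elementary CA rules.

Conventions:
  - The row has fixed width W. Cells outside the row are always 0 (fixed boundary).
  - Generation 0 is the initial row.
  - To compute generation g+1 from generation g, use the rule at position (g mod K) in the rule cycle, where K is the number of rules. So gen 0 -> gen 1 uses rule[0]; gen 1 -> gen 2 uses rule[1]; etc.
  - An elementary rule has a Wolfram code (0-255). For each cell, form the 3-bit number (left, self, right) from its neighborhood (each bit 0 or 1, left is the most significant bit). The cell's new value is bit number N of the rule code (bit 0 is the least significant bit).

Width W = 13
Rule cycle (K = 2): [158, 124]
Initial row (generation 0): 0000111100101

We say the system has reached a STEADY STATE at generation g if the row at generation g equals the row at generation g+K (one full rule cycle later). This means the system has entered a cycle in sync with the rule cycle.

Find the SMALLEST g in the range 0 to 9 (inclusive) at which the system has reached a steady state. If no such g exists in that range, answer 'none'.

Gen 0: 0000111100101
Gen 1 (rule 158): 0001111011101
Gen 2 (rule 124): 0001001110111
Gen 3 (rule 158): 0011111100110
Gen 4 (rule 124): 0010000110111
Gen 5 (rule 158): 0111001100110
Gen 6 (rule 124): 0101101110111
Gen 7 (rule 158): 1101001100110
Gen 8 (rule 124): 1111101110111
Gen 9 (rule 158): 1111001100110
Gen 10 (rule 124): 1001101110111
Gen 11 (rule 158): 1111001100110

Answer: 9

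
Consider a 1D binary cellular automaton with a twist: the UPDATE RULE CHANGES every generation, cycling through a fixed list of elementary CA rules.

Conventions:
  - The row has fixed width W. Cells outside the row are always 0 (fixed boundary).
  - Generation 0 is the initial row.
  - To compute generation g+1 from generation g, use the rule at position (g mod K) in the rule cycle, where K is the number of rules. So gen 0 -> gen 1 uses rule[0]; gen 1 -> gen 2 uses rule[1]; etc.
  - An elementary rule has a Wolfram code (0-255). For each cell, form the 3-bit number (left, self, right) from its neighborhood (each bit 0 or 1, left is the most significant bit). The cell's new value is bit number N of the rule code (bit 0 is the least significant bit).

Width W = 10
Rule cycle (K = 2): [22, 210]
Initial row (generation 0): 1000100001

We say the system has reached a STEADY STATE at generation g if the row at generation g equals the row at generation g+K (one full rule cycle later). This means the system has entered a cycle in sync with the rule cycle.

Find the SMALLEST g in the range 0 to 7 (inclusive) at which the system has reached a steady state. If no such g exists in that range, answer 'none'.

Answer: none

Derivation:
Gen 0: 1000100001
Gen 1 (rule 22): 1101110011
Gen 2 (rule 210): 0100111101
Gen 3 (rule 22): 1111000001
Gen 4 (rule 210): 0111100010
Gen 5 (rule 22): 1000010111
Gen 6 (rule 210): 0100100011
Gen 7 (rule 22): 1111110100
Gen 8 (rule 210): 0111110010
Gen 9 (rule 22): 1000001111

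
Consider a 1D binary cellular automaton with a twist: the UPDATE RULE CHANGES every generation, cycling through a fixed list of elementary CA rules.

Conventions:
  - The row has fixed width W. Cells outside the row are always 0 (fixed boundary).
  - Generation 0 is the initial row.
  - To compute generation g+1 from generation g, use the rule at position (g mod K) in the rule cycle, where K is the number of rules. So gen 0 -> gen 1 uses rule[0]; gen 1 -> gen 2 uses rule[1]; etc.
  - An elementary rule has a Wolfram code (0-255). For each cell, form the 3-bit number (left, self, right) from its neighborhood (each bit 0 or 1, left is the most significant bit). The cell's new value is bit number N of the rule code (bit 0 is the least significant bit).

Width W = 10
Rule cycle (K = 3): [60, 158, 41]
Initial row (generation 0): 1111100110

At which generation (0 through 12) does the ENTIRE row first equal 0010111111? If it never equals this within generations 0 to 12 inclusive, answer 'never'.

Answer: never

Derivation:
Gen 0: 1111100110
Gen 1 (rule 60): 1000010101
Gen 2 (rule 158): 1100110101
Gen 3 (rule 41): 1000101010
Gen 4 (rule 60): 1100111111
Gen 5 (rule 158): 1011111110
Gen 6 (rule 41): 0110000000
Gen 7 (rule 60): 0101000000
Gen 8 (rule 158): 1101100000
Gen 9 (rule 41): 1011001111
Gen 10 (rule 60): 1110101000
Gen 11 (rule 158): 1100101100
Gen 12 (rule 41): 1000011001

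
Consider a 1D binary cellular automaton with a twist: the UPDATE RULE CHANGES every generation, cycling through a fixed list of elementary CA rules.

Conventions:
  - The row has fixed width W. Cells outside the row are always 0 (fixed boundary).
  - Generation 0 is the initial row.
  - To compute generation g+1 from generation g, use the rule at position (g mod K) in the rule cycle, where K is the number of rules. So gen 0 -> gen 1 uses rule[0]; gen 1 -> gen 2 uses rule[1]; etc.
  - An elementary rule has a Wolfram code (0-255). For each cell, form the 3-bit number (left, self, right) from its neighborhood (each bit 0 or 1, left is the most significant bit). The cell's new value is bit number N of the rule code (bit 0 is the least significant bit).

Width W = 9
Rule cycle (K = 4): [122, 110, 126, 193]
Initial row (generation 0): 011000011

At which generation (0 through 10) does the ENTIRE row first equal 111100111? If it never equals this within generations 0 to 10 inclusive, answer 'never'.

Answer: 1

Derivation:
Gen 0: 011000011
Gen 1 (rule 122): 111100111
Gen 2 (rule 110): 100101101
Gen 3 (rule 126): 111111111
Gen 4 (rule 193): 011111111
Gen 5 (rule 122): 110000001
Gen 6 (rule 110): 110000011
Gen 7 (rule 126): 111000111
Gen 8 (rule 193): 011010011
Gen 9 (rule 122): 111101111
Gen 10 (rule 110): 100111001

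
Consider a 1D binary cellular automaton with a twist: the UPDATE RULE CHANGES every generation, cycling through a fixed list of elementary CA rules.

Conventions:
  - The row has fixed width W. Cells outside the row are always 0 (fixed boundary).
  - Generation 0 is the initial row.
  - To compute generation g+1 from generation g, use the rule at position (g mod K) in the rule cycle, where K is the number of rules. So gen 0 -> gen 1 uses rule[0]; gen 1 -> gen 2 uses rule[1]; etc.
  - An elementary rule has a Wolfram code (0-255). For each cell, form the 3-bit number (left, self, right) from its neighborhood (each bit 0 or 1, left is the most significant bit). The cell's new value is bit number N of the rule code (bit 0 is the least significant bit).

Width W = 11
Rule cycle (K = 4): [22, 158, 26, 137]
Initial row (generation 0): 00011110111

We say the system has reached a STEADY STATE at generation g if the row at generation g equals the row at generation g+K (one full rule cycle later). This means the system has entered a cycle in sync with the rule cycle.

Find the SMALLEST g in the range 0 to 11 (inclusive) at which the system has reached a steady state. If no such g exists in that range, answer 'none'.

Answer: none

Derivation:
Gen 0: 00011110111
Gen 1 (rule 22): 00100000000
Gen 2 (rule 158): 01110000000
Gen 3 (rule 26): 11001000000
Gen 4 (rule 137): 10000011111
Gen 5 (rule 22): 11000100000
Gen 6 (rule 158): 10101110000
Gen 7 (rule 26): 00001001000
Gen 8 (rule 137): 11100000011
Gen 9 (rule 22): 00010000100
Gen 10 (rule 158): 00111001110
Gen 11 (rule 26): 01100111001
Gen 12 (rule 137): 01000110000
Gen 13 (rule 22): 11101001000
Gen 14 (rule 158): 11001111100
Gen 15 (rule 26): 10111000010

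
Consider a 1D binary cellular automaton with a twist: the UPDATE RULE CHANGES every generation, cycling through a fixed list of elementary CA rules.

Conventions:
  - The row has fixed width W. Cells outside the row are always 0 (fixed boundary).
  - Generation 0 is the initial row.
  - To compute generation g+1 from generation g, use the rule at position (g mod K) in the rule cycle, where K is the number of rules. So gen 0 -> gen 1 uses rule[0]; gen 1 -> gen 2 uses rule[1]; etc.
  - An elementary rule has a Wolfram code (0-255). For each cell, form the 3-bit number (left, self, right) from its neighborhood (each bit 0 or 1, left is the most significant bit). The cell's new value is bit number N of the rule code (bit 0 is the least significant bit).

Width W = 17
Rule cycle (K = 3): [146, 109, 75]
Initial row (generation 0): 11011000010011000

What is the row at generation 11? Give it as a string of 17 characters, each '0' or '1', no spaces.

Gen 0: 11011000010011000
Gen 1 (rule 146): 00000100101100100
Gen 2 (rule 109): 11110100111100101
Gen 3 (rule 75): 10010001100101000
Gen 4 (rule 146): 01101010011000100
Gen 5 (rule 109): 01111110011010101
Gen 6 (rule 75): 11000010111000000
Gen 7 (rule 146): 00100100010100000
Gen 8 (rule 109): 10100101011101111
Gen 9 (rule 75): 00001000010101001
Gen 10 (rule 146): 00010100100000110
Gen 11 (rule 109): 11011100101110110

Answer: 11011100101110110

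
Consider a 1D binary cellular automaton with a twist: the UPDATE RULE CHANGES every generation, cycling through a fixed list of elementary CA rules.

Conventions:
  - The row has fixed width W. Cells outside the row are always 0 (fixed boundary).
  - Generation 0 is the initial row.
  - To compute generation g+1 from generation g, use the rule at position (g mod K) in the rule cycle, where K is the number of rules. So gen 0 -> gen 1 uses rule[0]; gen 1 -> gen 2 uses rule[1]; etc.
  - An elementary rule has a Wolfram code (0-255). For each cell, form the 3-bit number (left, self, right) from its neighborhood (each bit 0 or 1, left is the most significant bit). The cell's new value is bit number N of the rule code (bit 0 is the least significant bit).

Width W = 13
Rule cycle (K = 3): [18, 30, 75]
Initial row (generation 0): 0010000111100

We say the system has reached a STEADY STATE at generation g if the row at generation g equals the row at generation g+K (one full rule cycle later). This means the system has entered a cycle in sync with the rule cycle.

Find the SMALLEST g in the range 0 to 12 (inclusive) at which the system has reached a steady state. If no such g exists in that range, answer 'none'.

Gen 0: 0010000111100
Gen 1 (rule 18): 0101001000010
Gen 2 (rule 30): 1101111100111
Gen 3 (rule 75): 1101000101101
Gen 4 (rule 18): 0000101000000
Gen 5 (rule 30): 0001101100000
Gen 6 (rule 75): 1111101101111
Gen 7 (rule 18): 0000000000000
Gen 8 (rule 30): 0000000000000
Gen 9 (rule 75): 1111111111111
Gen 10 (rule 18): 0000000000000
Gen 11 (rule 30): 0000000000000
Gen 12 (rule 75): 1111111111111
Gen 13 (rule 18): 0000000000000
Gen 14 (rule 30): 0000000000000
Gen 15 (rule 75): 1111111111111

Answer: 7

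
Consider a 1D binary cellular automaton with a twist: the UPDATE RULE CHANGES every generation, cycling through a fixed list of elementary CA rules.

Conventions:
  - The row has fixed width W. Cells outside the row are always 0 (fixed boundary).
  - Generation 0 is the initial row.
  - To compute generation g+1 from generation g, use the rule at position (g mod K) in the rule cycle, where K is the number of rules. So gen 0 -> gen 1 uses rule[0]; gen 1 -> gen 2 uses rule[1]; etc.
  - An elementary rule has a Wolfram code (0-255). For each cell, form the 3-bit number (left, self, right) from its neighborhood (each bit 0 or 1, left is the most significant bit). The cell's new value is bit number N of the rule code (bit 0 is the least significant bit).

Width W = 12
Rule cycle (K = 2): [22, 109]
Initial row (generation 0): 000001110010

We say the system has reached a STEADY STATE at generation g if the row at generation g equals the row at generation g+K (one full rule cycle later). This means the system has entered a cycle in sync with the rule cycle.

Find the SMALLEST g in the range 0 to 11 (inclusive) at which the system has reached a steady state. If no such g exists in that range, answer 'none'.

Gen 0: 000001110010
Gen 1 (rule 22): 000010001111
Gen 2 (rule 109): 111010101001
Gen 3 (rule 22): 000010101111
Gen 4 (rule 109): 111011111001
Gen 5 (rule 22): 000000000111
Gen 6 (rule 109): 111111110101
Gen 7 (rule 22): 000000000101
Gen 8 (rule 109): 111111110111
Gen 9 (rule 22): 000000000000
Gen 10 (rule 109): 111111111111
Gen 11 (rule 22): 000000000000
Gen 12 (rule 109): 111111111111
Gen 13 (rule 22): 000000000000

Answer: 9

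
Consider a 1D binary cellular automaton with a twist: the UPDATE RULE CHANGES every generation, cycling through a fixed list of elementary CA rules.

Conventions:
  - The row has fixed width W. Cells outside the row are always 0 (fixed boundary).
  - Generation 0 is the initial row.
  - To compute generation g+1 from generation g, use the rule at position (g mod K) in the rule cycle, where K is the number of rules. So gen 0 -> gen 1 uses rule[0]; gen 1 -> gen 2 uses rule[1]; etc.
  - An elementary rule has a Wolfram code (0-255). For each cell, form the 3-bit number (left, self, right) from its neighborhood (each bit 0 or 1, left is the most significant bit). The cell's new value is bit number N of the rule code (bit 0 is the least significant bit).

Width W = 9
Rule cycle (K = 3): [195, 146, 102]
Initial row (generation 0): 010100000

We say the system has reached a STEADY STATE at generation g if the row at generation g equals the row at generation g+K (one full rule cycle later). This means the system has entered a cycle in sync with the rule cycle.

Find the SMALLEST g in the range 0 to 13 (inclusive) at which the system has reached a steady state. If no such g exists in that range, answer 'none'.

Gen 0: 010100000
Gen 1 (rule 195): 100001111
Gen 2 (rule 146): 010010110
Gen 3 (rule 102): 110111010
Gen 4 (rule 195): 010011000
Gen 5 (rule 146): 101100100
Gen 6 (rule 102): 110101100
Gen 7 (rule 195): 010000101
Gen 8 (rule 146): 101001000
Gen 9 (rule 102): 111011000
Gen 10 (rule 195): 011001011
Gen 11 (rule 146): 100110000
Gen 12 (rule 102): 101010000
Gen 13 (rule 195): 000000111
Gen 14 (rule 146): 000001010
Gen 15 (rule 102): 000011110
Gen 16 (rule 195): 111101110

Answer: none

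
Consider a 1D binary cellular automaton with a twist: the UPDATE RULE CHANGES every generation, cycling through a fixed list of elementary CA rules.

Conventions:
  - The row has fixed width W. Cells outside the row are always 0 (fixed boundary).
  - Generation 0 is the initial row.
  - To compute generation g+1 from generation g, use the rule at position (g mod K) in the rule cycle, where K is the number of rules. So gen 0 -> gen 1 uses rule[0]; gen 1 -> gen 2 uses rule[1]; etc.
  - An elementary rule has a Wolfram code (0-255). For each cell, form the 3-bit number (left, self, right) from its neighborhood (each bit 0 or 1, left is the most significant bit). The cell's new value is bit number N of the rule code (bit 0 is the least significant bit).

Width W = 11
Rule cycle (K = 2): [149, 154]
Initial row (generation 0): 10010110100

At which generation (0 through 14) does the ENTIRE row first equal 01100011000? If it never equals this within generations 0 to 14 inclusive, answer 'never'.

Gen 0: 10010110100
Gen 1 (rule 149): 11010000111
Gen 2 (rule 154): 10001001110
Gen 3 (rule 149): 11101100101
Gen 4 (rule 154): 11001011000
Gen 5 (rule 149): 00101000111
Gen 6 (rule 154): 01000101110
Gen 7 (rule 149): 01110100101
Gen 8 (rule 154): 11100011000
Gen 9 (rule 149): 01011000111
Gen 10 (rule 154): 10010101110
Gen 11 (rule 149): 11010100101
Gen 12 (rule 154): 10000011000
Gen 13 (rule 149): 11111000111
Gen 14 (rule 154): 11110101110

Answer: never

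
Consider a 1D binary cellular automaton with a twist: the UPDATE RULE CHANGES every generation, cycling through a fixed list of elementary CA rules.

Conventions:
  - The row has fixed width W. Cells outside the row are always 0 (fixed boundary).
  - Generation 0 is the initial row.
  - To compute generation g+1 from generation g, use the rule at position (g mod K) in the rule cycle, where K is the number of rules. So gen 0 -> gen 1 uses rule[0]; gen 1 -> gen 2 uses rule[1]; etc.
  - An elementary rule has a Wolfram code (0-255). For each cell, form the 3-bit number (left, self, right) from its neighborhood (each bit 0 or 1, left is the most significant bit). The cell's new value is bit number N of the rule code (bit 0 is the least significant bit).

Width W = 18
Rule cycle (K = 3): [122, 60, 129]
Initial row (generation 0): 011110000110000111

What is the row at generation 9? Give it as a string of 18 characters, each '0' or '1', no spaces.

Answer: 000111000111110000

Derivation:
Gen 0: 011110000110000111
Gen 1 (rule 122): 110011001111001101
Gen 2 (rule 60): 101010101000101011
Gen 3 (rule 129): 000000000010000000
Gen 4 (rule 122): 000000000101000000
Gen 5 (rule 60): 000000000111100000
Gen 6 (rule 129): 111111110011001111
Gen 7 (rule 122): 100000011111111001
Gen 8 (rule 60): 110000010000000101
Gen 9 (rule 129): 000111000111110000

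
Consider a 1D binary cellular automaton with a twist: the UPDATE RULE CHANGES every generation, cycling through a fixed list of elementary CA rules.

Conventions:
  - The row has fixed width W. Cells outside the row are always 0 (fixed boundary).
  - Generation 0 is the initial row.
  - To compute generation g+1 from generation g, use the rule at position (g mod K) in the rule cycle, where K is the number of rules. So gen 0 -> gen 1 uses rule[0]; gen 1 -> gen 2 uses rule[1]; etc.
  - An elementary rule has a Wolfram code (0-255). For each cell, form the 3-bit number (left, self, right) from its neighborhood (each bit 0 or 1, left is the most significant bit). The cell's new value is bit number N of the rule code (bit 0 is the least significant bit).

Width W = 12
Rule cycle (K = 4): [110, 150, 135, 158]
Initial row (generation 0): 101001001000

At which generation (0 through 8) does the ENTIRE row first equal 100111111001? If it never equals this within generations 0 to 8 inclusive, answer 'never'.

Answer: 4

Derivation:
Gen 0: 101001001000
Gen 1 (rule 110): 111011011000
Gen 2 (rule 150): 010000000100
Gen 3 (rule 135): 110111111101
Gen 4 (rule 158): 100111111001
Gen 5 (rule 110): 101100001011
Gen 6 (rule 150): 100010011000
Gen 7 (rule 135): 101110100011
Gen 8 (rule 158): 101100110110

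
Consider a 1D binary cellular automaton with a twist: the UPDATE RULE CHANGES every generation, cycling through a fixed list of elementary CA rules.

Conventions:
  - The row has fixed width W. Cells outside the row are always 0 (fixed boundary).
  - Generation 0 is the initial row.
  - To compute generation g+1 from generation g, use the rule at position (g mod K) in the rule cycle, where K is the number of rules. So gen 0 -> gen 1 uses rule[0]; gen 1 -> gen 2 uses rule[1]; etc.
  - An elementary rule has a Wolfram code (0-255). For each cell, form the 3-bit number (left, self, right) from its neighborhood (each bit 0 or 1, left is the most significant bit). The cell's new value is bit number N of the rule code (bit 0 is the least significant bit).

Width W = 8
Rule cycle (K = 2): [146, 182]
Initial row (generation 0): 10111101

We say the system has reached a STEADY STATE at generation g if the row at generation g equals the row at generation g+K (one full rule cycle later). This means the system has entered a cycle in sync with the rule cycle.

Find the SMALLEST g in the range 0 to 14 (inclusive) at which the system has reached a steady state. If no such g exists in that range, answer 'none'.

Answer: 3

Derivation:
Gen 0: 10111101
Gen 1 (rule 146): 00011000
Gen 2 (rule 182): 00100100
Gen 3 (rule 146): 01011010
Gen 4 (rule 182): 11100111
Gen 5 (rule 146): 01011010
Gen 6 (rule 182): 11100111
Gen 7 (rule 146): 01011010
Gen 8 (rule 182): 11100111
Gen 9 (rule 146): 01011010
Gen 10 (rule 182): 11100111
Gen 11 (rule 146): 01011010
Gen 12 (rule 182): 11100111
Gen 13 (rule 146): 01011010
Gen 14 (rule 182): 11100111
Gen 15 (rule 146): 01011010
Gen 16 (rule 182): 11100111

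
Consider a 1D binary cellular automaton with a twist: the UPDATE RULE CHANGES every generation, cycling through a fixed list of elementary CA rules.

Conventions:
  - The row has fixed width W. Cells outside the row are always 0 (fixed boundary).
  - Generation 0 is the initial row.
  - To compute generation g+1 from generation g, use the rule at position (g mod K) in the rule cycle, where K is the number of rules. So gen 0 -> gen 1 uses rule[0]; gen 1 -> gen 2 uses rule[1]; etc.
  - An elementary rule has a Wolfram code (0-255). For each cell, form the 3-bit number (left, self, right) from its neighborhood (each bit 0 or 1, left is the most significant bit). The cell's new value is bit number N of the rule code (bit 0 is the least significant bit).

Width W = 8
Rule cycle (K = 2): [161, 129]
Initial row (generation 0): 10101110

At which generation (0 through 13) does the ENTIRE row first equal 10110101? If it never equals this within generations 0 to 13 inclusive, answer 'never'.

Gen 0: 10101110
Gen 1 (rule 161): 01010100
Gen 2 (rule 129): 00000001
Gen 3 (rule 161): 11111100
Gen 4 (rule 129): 01111001
Gen 5 (rule 161): 00110000
Gen 6 (rule 129): 10000111
Gen 7 (rule 161): 00110010
Gen 8 (rule 129): 10000000
Gen 9 (rule 161): 00111111
Gen 10 (rule 129): 10011110
Gen 11 (rule 161): 00001100
Gen 12 (rule 129): 11100001
Gen 13 (rule 161): 01001100

Answer: never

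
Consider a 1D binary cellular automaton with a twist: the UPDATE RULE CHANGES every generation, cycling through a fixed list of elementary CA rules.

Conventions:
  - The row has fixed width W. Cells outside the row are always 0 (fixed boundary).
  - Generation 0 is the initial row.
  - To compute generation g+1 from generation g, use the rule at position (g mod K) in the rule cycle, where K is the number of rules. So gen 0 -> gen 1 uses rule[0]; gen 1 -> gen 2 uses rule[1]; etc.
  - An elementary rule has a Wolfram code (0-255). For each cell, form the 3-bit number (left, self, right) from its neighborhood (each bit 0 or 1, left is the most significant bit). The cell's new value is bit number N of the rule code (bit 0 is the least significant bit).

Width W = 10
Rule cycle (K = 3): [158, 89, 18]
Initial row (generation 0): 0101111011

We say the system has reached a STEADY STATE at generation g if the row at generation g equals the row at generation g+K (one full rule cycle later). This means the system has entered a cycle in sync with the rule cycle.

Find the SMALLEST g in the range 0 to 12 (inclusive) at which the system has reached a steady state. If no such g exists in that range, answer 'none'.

Gen 0: 0101111011
Gen 1 (rule 158): 1101110010
Gen 2 (rule 89): 1101011001
Gen 3 (rule 18): 0000000110
Gen 4 (rule 158): 0000001101
Gen 5 (rule 89): 1111101100
Gen 6 (rule 18): 0000000010
Gen 7 (rule 158): 0000000111
Gen 8 (rule 89): 1111110101
Gen 9 (rule 18): 0000000000
Gen 10 (rule 158): 0000000000
Gen 11 (rule 89): 1111111111
Gen 12 (rule 18): 0000000000
Gen 13 (rule 158): 0000000000
Gen 14 (rule 89): 1111111111
Gen 15 (rule 18): 0000000000

Answer: 9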